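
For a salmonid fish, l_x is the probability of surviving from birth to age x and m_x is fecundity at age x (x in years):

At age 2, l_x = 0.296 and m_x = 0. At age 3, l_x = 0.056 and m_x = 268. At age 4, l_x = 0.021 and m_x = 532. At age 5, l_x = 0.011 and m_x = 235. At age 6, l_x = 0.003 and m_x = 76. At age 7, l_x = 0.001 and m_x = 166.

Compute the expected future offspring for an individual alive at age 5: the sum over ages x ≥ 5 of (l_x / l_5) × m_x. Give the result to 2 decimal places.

270.82

l_5 = 0.011. Conditional survival from age 5 to x is l_x / l_5.
  x=5: (0.011/0.011) × 235 = 235.0000
  x=6: (0.003/0.011) × 76 = 20.7273
  x=7: (0.001/0.011) × 166 = 15.0909
Sum = 235.0000 + 20.7273 + 15.0909 = 270.8182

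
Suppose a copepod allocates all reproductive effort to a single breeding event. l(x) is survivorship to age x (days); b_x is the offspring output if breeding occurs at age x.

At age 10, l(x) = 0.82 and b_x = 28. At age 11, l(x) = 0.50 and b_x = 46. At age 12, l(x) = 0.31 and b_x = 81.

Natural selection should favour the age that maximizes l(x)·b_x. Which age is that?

12

Expected offspring if breeding at age x = l(x) × b_x:
  age 10: 0.82 × 28 = 22.960
  age 11: 0.50 × 46 = 23.000
  age 12: 0.31 × 81 = 25.110
Maximum at age 12 (25.110).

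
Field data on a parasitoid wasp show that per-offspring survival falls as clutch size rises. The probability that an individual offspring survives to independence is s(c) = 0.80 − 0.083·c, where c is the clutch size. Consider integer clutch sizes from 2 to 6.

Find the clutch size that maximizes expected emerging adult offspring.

5

Expected emerging adult offspring = c × s(c):
  c=2: 2 × 0.634 = 1.268
  c=3: 3 × 0.551 = 1.653
  c=4: 4 × 0.468 = 1.872
  c=5: 5 × 0.385 = 1.925
  c=6: 6 × 0.302 = 1.812
Maximum at c = 5 (1.925 emerging adult offspring).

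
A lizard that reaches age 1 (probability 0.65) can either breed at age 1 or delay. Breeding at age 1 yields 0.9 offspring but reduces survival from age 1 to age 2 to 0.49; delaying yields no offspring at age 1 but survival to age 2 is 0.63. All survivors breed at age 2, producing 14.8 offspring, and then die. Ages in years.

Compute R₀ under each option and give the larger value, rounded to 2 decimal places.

6.06

breed at age 1: R₀ = 0.65 × (0.9 + 0.49 × 14.8) = 0.65 × 8.1520 = 5.2988
delay to age 2: R₀ = 0.65 × (0.63 × 14.8) = 0.65 × 9.3240 = 6.0606
Higher: delay to age 2 (6.0606).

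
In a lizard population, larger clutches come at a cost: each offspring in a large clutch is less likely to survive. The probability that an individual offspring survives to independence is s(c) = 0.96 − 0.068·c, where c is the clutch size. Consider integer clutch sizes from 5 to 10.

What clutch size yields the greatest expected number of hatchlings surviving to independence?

7

Expected hatchlings surviving to independence = c × s(c):
  c=5: 5 × 0.620 = 3.100
  c=6: 6 × 0.552 = 3.312
  c=7: 7 × 0.484 = 3.388
  c=8: 8 × 0.416 = 3.328
  c=9: 9 × 0.348 = 3.132
  c=10: 10 × 0.280 = 2.800
Maximum at c = 7 (3.388 hatchlings surviving to independence).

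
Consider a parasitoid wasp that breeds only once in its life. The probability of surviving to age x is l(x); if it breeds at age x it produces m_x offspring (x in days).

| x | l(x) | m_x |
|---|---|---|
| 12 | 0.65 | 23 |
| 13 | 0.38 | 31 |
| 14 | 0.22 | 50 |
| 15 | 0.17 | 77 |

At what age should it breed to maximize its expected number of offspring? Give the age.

Expected offspring if breeding at age x = l(x) × m_x:
  age 12: 0.65 × 23 = 14.950
  age 13: 0.38 × 31 = 11.780
  age 14: 0.22 × 50 = 11.000
  age 15: 0.17 × 77 = 13.090
Maximum at age 12 (14.950).

12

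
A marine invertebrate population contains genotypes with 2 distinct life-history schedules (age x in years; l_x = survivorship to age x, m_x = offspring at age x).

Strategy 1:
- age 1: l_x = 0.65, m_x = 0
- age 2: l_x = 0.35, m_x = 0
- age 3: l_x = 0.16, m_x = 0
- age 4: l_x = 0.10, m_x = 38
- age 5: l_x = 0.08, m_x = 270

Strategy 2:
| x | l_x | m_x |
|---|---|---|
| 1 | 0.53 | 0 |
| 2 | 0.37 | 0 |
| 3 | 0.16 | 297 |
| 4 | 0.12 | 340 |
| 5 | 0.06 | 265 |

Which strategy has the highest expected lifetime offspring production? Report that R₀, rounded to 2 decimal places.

Strategy 1: R₀ = 0.65×0 + 0.35×0 + 0.16×0 + 0.10×38 + 0.08×270 = 25.4000
Strategy 2: R₀ = 0.53×0 + 0.37×0 + 0.16×297 + 0.12×340 + 0.06×265 = 104.2200
Highest R₀: strategy 2 with 104.2200.

104.22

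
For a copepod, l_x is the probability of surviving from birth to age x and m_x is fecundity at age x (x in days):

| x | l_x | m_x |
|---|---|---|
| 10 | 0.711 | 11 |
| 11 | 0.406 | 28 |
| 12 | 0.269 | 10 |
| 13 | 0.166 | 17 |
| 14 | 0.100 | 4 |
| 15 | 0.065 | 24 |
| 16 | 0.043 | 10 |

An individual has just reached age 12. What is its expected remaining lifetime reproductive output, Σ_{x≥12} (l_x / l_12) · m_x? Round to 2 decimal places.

l_12 = 0.269. Conditional survival from age 12 to x is l_x / l_12.
  x=12: (0.269/0.269) × 10 = 10.0000
  x=13: (0.166/0.269) × 17 = 10.4907
  x=14: (0.100/0.269) × 4 = 1.4870
  x=15: (0.065/0.269) × 24 = 5.7993
  x=16: (0.043/0.269) × 10 = 1.5985
Sum = 10.0000 + 10.4907 + 1.4870 + 5.7993 + 1.5985 = 29.3755

29.38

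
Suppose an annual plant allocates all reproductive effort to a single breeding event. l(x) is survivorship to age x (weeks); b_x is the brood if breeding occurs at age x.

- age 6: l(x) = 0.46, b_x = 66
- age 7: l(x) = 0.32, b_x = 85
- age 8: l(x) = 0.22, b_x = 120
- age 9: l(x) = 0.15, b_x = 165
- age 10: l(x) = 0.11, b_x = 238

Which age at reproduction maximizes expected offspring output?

6

Expected offspring if breeding at age x = l(x) × b_x:
  age 6: 0.46 × 66 = 30.360
  age 7: 0.32 × 85 = 27.200
  age 8: 0.22 × 120 = 26.400
  age 9: 0.15 × 165 = 24.750
  age 10: 0.11 × 238 = 26.180
Maximum at age 6 (30.360).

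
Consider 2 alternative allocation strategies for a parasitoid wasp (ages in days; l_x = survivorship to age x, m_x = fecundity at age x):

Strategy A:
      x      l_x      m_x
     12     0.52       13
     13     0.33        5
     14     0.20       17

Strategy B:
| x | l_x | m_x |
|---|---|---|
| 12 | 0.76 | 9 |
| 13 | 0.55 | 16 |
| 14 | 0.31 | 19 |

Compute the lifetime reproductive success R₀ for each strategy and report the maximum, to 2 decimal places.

21.53

Strategy A: R₀ = 0.52×13 + 0.33×5 + 0.20×17 = 11.8100
Strategy B: R₀ = 0.76×9 + 0.55×16 + 0.31×19 = 21.5300
Highest R₀: strategy B with 21.5300.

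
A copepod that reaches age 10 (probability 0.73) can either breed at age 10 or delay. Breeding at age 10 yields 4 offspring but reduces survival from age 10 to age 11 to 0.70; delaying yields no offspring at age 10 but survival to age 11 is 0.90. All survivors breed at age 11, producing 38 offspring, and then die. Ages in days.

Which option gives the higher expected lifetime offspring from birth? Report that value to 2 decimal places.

24.97

breed at age 10: R₀ = 0.73 × (4 + 0.70 × 38) = 0.73 × 30.6000 = 22.3380
delay to age 11: R₀ = 0.73 × (0.90 × 38) = 0.73 × 34.2000 = 24.9660
Higher: delay to age 11 (24.9660).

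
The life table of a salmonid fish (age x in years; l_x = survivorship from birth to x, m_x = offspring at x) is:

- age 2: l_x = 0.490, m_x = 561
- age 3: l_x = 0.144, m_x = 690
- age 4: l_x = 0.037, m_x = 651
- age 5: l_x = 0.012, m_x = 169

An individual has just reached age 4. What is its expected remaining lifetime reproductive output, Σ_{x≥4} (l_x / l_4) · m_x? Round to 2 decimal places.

l_4 = 0.037. Conditional survival from age 4 to x is l_x / l_4.
  x=4: (0.037/0.037) × 651 = 651.0000
  x=5: (0.012/0.037) × 169 = 54.8108
Sum = 651.0000 + 54.8108 = 705.8108

705.81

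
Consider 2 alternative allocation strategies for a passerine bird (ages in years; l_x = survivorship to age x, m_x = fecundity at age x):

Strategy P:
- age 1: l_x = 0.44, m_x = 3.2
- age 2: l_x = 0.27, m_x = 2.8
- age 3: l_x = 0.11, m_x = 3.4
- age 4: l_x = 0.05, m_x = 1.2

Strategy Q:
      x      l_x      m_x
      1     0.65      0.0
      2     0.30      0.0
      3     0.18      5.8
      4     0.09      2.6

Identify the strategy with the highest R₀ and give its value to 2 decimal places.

2.60

Strategy P: R₀ = 0.44×3.2 + 0.27×2.8 + 0.11×3.4 + 0.05×1.2 = 2.5980
Strategy Q: R₀ = 0.65×0.0 + 0.30×0.0 + 0.18×5.8 + 0.09×2.6 = 1.2780
Highest R₀: strategy P with 2.5980.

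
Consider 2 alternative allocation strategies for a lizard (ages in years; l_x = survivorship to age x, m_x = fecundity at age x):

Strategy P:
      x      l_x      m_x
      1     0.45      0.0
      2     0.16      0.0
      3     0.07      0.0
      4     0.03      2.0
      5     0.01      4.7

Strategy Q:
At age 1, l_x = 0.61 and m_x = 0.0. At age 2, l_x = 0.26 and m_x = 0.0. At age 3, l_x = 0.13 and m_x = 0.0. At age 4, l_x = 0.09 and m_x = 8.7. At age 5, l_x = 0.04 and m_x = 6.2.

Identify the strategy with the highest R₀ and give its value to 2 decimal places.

1.03

Strategy P: R₀ = 0.45×0.0 + 0.16×0.0 + 0.07×0.0 + 0.03×2.0 + 0.01×4.7 = 0.1070
Strategy Q: R₀ = 0.61×0.0 + 0.26×0.0 + 0.13×0.0 + 0.09×8.7 + 0.04×6.2 = 1.0310
Highest R₀: strategy Q with 1.0310.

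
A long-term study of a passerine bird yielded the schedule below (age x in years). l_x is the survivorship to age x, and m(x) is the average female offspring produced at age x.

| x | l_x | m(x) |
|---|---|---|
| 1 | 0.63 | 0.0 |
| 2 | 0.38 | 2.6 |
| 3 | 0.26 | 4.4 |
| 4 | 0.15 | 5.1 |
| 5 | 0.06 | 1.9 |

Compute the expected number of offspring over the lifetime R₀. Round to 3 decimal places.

3.011

R₀ = Σ l_x m(x):
  age 1: 0.63 × 0.0 = 0.0000
  age 2: 0.38 × 2.6 = 0.9880
  age 3: 0.26 × 4.4 = 1.1440
  age 4: 0.15 × 5.1 = 0.7650
  age 5: 0.06 × 1.9 = 0.1140
R₀ = 0.0000 + 0.9880 + 1.1440 + 0.7650 + 0.1140 = 3.0110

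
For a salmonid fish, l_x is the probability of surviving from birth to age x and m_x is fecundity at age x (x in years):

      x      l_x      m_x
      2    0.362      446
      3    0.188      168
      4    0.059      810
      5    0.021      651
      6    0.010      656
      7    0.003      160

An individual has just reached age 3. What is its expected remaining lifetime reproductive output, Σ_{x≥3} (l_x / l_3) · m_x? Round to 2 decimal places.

532.37

l_3 = 0.188. Conditional survival from age 3 to x is l_x / l_3.
  x=3: (0.188/0.188) × 168 = 168.0000
  x=4: (0.059/0.188) × 810 = 254.2021
  x=5: (0.021/0.188) × 651 = 72.7181
  x=6: (0.010/0.188) × 656 = 34.8936
  x=7: (0.003/0.188) × 160 = 2.5532
Sum = 168.0000 + 254.2021 + 72.7181 + 34.8936 + 2.5532 = 532.3670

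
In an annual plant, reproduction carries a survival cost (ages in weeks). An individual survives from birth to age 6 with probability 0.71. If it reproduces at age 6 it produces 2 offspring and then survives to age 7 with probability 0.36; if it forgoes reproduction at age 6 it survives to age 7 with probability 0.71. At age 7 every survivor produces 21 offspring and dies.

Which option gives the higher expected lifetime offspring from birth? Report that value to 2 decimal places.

breed at age 6: R₀ = 0.71 × (2 + 0.36 × 21) = 0.71 × 9.5600 = 6.7876
delay to age 7: R₀ = 0.71 × (0.71 × 21) = 0.71 × 14.9100 = 10.5861
Higher: delay to age 7 (10.5861).

10.59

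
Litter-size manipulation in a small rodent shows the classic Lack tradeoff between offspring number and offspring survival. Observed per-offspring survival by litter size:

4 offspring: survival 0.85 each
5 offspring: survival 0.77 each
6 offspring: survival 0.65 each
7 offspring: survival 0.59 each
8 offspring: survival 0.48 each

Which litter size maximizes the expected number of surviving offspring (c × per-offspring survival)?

Expected surviving offspring = c × s(c):
  c=4: 4 × 0.85 = 3.400
  c=5: 5 × 0.77 = 3.850
  c=6: 6 × 0.65 = 3.900
  c=7: 7 × 0.59 = 4.130
  c=8: 8 × 0.48 = 3.840
Maximum at c = 7 (4.130 surviving offspring).

7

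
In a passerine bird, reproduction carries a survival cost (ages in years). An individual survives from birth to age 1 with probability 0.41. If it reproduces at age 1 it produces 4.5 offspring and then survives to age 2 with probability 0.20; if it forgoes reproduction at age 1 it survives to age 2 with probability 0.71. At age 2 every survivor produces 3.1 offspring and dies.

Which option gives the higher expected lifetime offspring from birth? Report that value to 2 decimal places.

breed at age 1: R₀ = 0.41 × (4.5 + 0.20 × 3.1) = 0.41 × 5.1200 = 2.0992
delay to age 2: R₀ = 0.41 × (0.71 × 3.1) = 0.41 × 2.2010 = 0.9024
Higher: breed at age 1 (2.0992).

2.10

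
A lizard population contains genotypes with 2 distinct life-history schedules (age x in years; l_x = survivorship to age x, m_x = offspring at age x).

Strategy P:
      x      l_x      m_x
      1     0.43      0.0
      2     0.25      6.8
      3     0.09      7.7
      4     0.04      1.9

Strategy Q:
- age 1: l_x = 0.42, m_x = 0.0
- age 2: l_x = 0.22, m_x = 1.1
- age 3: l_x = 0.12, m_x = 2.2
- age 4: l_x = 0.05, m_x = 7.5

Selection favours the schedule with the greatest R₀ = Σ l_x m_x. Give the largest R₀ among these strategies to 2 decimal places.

Strategy P: R₀ = 0.43×0.0 + 0.25×6.8 + 0.09×7.7 + 0.04×1.9 = 2.4690
Strategy Q: R₀ = 0.42×0.0 + 0.22×1.1 + 0.12×2.2 + 0.05×7.5 = 0.8810
Highest R₀: strategy P with 2.4690.

2.47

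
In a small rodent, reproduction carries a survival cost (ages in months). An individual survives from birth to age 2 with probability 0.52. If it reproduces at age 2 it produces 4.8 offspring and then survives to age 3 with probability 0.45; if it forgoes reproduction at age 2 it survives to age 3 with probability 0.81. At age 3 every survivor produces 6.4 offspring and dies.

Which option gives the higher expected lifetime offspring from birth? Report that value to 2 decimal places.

3.99

breed at age 2: R₀ = 0.52 × (4.8 + 0.45 × 6.4) = 0.52 × 7.6800 = 3.9936
delay to age 3: R₀ = 0.52 × (0.81 × 6.4) = 0.52 × 5.1840 = 2.6957
Higher: breed at age 2 (3.9936).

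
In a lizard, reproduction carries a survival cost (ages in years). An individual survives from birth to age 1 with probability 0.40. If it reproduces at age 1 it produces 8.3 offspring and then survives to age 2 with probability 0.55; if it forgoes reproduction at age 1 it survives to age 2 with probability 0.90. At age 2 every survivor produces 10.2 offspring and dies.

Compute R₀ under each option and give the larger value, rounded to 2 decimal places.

breed at age 1: R₀ = 0.40 × (8.3 + 0.55 × 10.2) = 0.40 × 13.9100 = 5.5640
delay to age 2: R₀ = 0.40 × (0.90 × 10.2) = 0.40 × 9.1800 = 3.6720
Higher: breed at age 1 (5.5640).

5.56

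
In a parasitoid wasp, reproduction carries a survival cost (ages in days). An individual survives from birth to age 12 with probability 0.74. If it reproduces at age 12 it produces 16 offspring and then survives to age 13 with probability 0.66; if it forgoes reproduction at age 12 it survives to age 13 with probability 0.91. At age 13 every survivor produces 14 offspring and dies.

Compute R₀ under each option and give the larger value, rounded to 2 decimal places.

18.68

breed at age 12: R₀ = 0.74 × (16 + 0.66 × 14) = 0.74 × 25.2400 = 18.6776
delay to age 13: R₀ = 0.74 × (0.91 × 14) = 0.74 × 12.7400 = 9.4276
Higher: breed at age 12 (18.6776).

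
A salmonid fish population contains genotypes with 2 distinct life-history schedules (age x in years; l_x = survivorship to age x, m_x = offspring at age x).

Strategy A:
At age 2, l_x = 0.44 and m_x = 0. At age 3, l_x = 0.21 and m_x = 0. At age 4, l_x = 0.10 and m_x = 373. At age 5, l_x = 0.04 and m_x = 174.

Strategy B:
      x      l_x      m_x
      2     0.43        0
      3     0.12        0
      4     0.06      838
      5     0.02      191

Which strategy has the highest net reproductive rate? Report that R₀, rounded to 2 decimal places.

Strategy A: R₀ = 0.44×0 + 0.21×0 + 0.10×373 + 0.04×174 = 44.2600
Strategy B: R₀ = 0.43×0 + 0.12×0 + 0.06×838 + 0.02×191 = 54.1000
Highest R₀: strategy B with 54.1000.

54.10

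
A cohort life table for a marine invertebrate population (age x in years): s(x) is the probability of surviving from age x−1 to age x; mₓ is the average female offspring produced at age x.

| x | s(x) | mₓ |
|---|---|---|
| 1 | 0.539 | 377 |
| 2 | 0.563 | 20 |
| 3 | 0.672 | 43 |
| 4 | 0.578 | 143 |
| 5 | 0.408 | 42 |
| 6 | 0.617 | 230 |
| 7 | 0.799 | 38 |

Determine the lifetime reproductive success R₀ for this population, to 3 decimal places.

Survivorship from birth: l_x = s_1·s_2·…·s_x.
  l_1 = 0.53900
  l_2 = 0.30346
  l_3 = 0.20392
  l_4 = 0.11787
  l_5 = 0.04809
  l_6 = 0.02967
  l_7 = 0.02371
R₀ = Σ l_x mₓ:
  age 1: 0.53900 × 377 = 203.2030
  age 2: 0.30346 × 20 = 6.0692
  age 3: 0.20392 × 43 = 8.7686
  age 4: 0.11787 × 143 = 16.8554
  age 5: 0.04809 × 42 = 2.0198
  age 6: 0.02967 × 230 = 6.8241
  age 7: 0.02371 × 38 = 0.9010
R₀ = 203.2030 + 6.0692 + 8.7686 + 16.8554 + 2.0198 + 6.8241 + 0.9010 = 244.6410

244.641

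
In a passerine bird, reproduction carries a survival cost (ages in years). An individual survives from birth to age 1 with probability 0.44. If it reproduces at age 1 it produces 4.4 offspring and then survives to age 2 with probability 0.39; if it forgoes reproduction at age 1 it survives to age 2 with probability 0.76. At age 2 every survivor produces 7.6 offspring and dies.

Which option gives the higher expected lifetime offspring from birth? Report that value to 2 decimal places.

3.24

breed at age 1: R₀ = 0.44 × (4.4 + 0.39 × 7.6) = 0.44 × 7.3640 = 3.2402
delay to age 2: R₀ = 0.44 × (0.76 × 7.6) = 0.44 × 5.7760 = 2.5414
Higher: breed at age 1 (3.2402).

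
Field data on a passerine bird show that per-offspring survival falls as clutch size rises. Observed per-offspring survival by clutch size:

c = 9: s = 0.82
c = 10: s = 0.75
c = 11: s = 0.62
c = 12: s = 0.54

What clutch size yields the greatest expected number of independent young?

10

Expected independent young = c × s(c):
  c=9: 9 × 0.82 = 7.380
  c=10: 10 × 0.75 = 7.500
  c=11: 11 × 0.62 = 6.820
  c=12: 12 × 0.54 = 6.480
Maximum at c = 10 (7.500 independent young).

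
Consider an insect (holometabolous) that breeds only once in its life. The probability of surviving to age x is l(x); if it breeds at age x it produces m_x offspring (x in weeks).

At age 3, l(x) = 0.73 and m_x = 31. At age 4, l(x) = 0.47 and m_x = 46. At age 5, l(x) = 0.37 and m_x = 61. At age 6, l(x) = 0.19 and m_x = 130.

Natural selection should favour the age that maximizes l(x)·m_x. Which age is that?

Expected offspring if breeding at age x = l(x) × m_x:
  age 3: 0.73 × 31 = 22.630
  age 4: 0.47 × 46 = 21.620
  age 5: 0.37 × 61 = 22.570
  age 6: 0.19 × 130 = 24.700
Maximum at age 6 (24.700).

6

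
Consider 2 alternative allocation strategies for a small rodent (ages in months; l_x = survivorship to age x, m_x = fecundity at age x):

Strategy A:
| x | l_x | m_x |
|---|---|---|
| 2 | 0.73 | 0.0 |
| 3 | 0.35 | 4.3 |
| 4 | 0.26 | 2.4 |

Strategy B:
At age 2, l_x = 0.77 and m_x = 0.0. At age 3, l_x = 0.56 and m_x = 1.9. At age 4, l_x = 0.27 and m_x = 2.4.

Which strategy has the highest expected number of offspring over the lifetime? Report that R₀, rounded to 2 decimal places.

Strategy A: R₀ = 0.73×0.0 + 0.35×4.3 + 0.26×2.4 = 2.1290
Strategy B: R₀ = 0.77×0.0 + 0.56×1.9 + 0.27×2.4 = 1.7120
Highest R₀: strategy A with 2.1290.

2.13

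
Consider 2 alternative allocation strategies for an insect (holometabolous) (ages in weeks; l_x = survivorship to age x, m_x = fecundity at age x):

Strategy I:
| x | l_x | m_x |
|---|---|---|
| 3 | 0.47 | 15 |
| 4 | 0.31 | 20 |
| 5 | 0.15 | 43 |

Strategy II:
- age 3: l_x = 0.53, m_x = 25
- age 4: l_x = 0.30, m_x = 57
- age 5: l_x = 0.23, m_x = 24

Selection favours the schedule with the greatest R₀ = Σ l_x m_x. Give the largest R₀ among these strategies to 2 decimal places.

35.87

Strategy I: R₀ = 0.47×15 + 0.31×20 + 0.15×43 = 19.7000
Strategy II: R₀ = 0.53×25 + 0.30×57 + 0.23×24 = 35.8700
Highest R₀: strategy II with 35.8700.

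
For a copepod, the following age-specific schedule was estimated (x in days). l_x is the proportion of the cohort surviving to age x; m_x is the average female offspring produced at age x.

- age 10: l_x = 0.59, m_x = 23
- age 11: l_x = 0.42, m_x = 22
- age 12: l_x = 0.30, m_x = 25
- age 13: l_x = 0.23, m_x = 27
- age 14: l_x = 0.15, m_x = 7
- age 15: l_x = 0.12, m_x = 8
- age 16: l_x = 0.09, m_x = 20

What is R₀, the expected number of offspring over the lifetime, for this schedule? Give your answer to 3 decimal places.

R₀ = Σ l_x m_x:
  age 10: 0.59 × 23 = 13.5700
  age 11: 0.42 × 22 = 9.2400
  age 12: 0.30 × 25 = 7.5000
  age 13: 0.23 × 27 = 6.2100
  age 14: 0.15 × 7 = 1.0500
  age 15: 0.12 × 8 = 0.9600
  age 16: 0.09 × 20 = 1.8000
R₀ = 13.5700 + 9.2400 + 7.5000 + 6.2100 + 1.0500 + 0.9600 + 1.8000 = 40.3300

40.330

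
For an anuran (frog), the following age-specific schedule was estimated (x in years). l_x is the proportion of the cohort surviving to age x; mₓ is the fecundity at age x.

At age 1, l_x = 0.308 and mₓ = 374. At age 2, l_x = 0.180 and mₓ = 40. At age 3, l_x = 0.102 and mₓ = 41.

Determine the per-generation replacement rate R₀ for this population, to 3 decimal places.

126.574

R₀ = Σ l_x mₓ:
  age 1: 0.308 × 374 = 115.1920
  age 2: 0.180 × 40 = 7.2000
  age 3: 0.102 × 41 = 4.1820
R₀ = 115.1920 + 7.2000 + 4.1820 = 126.5740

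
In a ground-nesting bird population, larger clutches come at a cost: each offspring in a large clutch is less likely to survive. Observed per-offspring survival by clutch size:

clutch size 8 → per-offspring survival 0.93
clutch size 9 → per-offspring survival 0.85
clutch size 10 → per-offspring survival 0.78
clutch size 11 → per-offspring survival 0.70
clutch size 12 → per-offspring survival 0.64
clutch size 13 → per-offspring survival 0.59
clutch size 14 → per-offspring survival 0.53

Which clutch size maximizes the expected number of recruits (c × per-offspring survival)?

Expected recruits = c × s(c):
  c=8: 8 × 0.93 = 7.440
  c=9: 9 × 0.85 = 7.650
  c=10: 10 × 0.78 = 7.800
  c=11: 11 × 0.70 = 7.700
  c=12: 12 × 0.64 = 7.680
  c=13: 13 × 0.59 = 7.670
  c=14: 14 × 0.53 = 7.420
Maximum at c = 10 (7.800 recruits).

10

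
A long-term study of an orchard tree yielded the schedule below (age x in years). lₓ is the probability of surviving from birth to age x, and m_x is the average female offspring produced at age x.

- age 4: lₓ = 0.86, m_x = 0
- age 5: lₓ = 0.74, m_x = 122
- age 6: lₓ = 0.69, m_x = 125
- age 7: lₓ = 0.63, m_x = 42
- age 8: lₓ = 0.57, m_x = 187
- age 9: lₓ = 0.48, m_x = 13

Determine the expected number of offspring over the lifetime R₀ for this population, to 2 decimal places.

R₀ = Σ lₓ m_x:
  age 4: 0.86 × 0 = 0.0000
  age 5: 0.74 × 122 = 90.2800
  age 6: 0.69 × 125 = 86.2500
  age 7: 0.63 × 42 = 26.4600
  age 8: 0.57 × 187 = 106.5900
  age 9: 0.48 × 13 = 6.2400
R₀ = 0.0000 + 90.2800 + 86.2500 + 26.4600 + 106.5900 + 6.2400 = 315.8200

315.82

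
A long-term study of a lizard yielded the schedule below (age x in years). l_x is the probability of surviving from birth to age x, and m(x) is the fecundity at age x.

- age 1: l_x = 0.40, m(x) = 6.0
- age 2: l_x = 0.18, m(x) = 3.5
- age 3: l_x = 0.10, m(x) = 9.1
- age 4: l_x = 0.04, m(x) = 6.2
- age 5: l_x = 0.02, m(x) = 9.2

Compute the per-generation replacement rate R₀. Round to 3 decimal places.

R₀ = Σ l_x m(x):
  age 1: 0.40 × 6.0 = 2.4000
  age 2: 0.18 × 3.5 = 0.6300
  age 3: 0.10 × 9.1 = 0.9100
  age 4: 0.04 × 6.2 = 0.2480
  age 5: 0.02 × 9.2 = 0.1840
R₀ = 2.4000 + 0.6300 + 0.9100 + 0.2480 + 0.1840 = 4.3720

4.372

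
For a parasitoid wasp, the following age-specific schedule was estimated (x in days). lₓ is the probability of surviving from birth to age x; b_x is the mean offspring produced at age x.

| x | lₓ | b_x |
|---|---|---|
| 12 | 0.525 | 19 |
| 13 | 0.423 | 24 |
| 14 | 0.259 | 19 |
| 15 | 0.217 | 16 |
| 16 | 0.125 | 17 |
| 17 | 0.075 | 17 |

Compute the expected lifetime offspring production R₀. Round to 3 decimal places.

R₀ = Σ lₓ b_x:
  age 12: 0.525 × 19 = 9.9750
  age 13: 0.423 × 24 = 10.1520
  age 14: 0.259 × 19 = 4.9210
  age 15: 0.217 × 16 = 3.4720
  age 16: 0.125 × 17 = 2.1250
  age 17: 0.075 × 17 = 1.2750
R₀ = 9.9750 + 10.1520 + 4.9210 + 3.4720 + 2.1250 + 1.2750 = 31.9200

31.920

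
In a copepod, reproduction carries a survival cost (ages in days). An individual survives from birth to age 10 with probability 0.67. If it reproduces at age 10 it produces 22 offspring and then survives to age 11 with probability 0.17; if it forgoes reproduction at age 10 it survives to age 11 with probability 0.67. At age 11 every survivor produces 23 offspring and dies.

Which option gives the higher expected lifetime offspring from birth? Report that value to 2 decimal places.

17.36

breed at age 10: R₀ = 0.67 × (22 + 0.17 × 23) = 0.67 × 25.9100 = 17.3597
delay to age 11: R₀ = 0.67 × (0.67 × 23) = 0.67 × 15.4100 = 10.3247
Higher: breed at age 10 (17.3597).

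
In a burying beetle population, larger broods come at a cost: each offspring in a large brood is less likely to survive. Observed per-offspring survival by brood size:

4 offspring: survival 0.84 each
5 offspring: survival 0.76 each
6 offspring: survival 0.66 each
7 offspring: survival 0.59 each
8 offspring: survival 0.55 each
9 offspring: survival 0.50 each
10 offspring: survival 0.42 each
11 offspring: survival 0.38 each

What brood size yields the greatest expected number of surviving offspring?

Expected surviving offspring = c × s(c):
  c=4: 4 × 0.84 = 3.360
  c=5: 5 × 0.76 = 3.800
  c=6: 6 × 0.66 = 3.960
  c=7: 7 × 0.59 = 4.130
  c=8: 8 × 0.55 = 4.400
  c=9: 9 × 0.50 = 4.500
  c=10: 10 × 0.42 = 4.200
  c=11: 11 × 0.38 = 4.180
Maximum at c = 9 (4.500 surviving offspring).

9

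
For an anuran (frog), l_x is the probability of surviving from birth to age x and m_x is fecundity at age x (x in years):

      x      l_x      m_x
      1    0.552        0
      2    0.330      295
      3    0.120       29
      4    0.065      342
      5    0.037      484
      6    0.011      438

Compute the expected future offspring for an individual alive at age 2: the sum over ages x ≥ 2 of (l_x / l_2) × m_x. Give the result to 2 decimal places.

441.78

l_2 = 0.330. Conditional survival from age 2 to x is l_x / l_2.
  x=2: (0.330/0.330) × 295 = 295.0000
  x=3: (0.120/0.330) × 29 = 10.5455
  x=4: (0.065/0.330) × 342 = 67.3636
  x=5: (0.037/0.330) × 484 = 54.2667
  x=6: (0.011/0.330) × 438 = 14.6000
Sum = 295.0000 + 10.5455 + 67.3636 + 54.2667 + 14.6000 = 441.7758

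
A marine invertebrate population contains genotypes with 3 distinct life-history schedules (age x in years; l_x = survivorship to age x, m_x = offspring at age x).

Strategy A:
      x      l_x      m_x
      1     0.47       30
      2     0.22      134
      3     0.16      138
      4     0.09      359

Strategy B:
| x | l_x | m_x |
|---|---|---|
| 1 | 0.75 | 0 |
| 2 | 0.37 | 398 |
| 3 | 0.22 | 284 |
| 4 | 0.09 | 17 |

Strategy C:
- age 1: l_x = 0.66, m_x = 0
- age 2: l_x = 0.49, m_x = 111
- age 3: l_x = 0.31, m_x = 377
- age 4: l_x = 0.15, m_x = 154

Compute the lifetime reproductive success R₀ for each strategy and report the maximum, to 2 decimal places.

Strategy A: R₀ = 0.47×30 + 0.22×134 + 0.16×138 + 0.09×359 = 97.9700
Strategy B: R₀ = 0.75×0 + 0.37×398 + 0.22×284 + 0.09×17 = 211.2700
Strategy C: R₀ = 0.66×0 + 0.49×111 + 0.31×377 + 0.15×154 = 194.3600
Highest R₀: strategy B with 211.2700.

211.27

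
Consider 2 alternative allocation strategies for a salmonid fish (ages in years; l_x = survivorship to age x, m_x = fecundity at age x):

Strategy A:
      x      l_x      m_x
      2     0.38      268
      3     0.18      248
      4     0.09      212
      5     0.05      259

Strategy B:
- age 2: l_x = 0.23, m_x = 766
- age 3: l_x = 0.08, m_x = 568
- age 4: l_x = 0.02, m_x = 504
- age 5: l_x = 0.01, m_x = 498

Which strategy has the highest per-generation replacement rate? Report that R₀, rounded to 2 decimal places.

236.68

Strategy A: R₀ = 0.38×268 + 0.18×248 + 0.09×212 + 0.05×259 = 178.5100
Strategy B: R₀ = 0.23×766 + 0.08×568 + 0.02×504 + 0.01×498 = 236.6800
Highest R₀: strategy B with 236.6800.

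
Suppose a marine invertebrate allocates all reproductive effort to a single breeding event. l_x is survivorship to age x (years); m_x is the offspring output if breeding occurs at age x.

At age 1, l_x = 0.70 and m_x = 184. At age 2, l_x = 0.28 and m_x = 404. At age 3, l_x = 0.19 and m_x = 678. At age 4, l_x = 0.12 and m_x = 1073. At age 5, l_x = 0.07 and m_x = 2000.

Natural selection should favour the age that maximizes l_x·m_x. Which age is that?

Expected offspring if breeding at age x = l_x × m_x:
  age 1: 0.70 × 184 = 128.800
  age 2: 0.28 × 404 = 113.120
  age 3: 0.19 × 678 = 128.820
  age 4: 0.12 × 1073 = 128.760
  age 5: 0.07 × 2000 = 140.000
Maximum at age 5 (140.000).

5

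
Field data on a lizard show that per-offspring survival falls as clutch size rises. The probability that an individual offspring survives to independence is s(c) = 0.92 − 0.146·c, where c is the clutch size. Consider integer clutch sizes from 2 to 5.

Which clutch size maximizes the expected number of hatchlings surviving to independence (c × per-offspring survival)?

3

Expected hatchlings surviving to independence = c × s(c):
  c=2: 2 × 0.628 = 1.256
  c=3: 3 × 0.482 = 1.446
  c=4: 4 × 0.336 = 1.344
  c=5: 5 × 0.190 = 0.950
Maximum at c = 3 (1.446 hatchlings surviving to independence).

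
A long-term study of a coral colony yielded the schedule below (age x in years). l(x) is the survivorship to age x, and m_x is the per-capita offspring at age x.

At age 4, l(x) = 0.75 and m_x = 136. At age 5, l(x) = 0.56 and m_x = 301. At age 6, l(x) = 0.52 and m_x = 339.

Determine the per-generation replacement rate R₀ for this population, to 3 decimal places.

446.840

R₀ = Σ l(x) m_x:
  age 4: 0.75 × 136 = 102.0000
  age 5: 0.56 × 301 = 168.5600
  age 6: 0.52 × 339 = 176.2800
R₀ = 102.0000 + 168.5600 + 176.2800 = 446.8400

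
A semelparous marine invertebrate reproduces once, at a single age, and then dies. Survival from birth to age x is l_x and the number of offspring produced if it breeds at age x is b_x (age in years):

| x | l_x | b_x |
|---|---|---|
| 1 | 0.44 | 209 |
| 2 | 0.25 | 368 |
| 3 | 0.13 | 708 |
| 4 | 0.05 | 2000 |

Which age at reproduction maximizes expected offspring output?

4

Expected offspring if breeding at age x = l_x × b_x:
  age 1: 0.44 × 209 = 91.960
  age 2: 0.25 × 368 = 92.000
  age 3: 0.13 × 708 = 92.040
  age 4: 0.05 × 2000 = 100.000
Maximum at age 4 (100.000).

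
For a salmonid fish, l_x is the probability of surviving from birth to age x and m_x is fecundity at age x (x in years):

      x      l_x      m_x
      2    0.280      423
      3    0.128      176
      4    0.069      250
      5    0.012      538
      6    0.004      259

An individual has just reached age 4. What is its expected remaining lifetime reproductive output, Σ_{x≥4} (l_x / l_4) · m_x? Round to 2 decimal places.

358.58

l_4 = 0.069. Conditional survival from age 4 to x is l_x / l_4.
  x=4: (0.069/0.069) × 250 = 250.0000
  x=5: (0.012/0.069) × 538 = 93.5652
  x=6: (0.004/0.069) × 259 = 15.0145
Sum = 250.0000 + 93.5652 + 15.0145 = 358.5797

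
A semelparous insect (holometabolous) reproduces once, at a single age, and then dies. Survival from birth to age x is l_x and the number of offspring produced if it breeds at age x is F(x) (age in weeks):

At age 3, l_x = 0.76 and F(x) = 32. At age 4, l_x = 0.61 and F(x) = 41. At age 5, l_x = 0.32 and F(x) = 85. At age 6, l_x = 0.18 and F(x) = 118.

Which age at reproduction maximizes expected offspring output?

5

Expected offspring if breeding at age x = l_x × F(x):
  age 3: 0.76 × 32 = 24.320
  age 4: 0.61 × 41 = 25.010
  age 5: 0.32 × 85 = 27.200
  age 6: 0.18 × 118 = 21.240
Maximum at age 5 (27.200).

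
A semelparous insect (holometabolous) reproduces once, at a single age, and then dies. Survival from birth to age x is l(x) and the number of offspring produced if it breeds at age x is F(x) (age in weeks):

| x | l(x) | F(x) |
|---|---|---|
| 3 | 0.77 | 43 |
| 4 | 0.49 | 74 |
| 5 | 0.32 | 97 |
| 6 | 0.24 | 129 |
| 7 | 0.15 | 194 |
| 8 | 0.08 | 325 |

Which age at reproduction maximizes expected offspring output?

4

Expected offspring if breeding at age x = l(x) × F(x):
  age 3: 0.77 × 43 = 33.110
  age 4: 0.49 × 74 = 36.260
  age 5: 0.32 × 97 = 31.040
  age 6: 0.24 × 129 = 30.960
  age 7: 0.15 × 194 = 29.100
  age 8: 0.08 × 325 = 26.000
Maximum at age 4 (36.260).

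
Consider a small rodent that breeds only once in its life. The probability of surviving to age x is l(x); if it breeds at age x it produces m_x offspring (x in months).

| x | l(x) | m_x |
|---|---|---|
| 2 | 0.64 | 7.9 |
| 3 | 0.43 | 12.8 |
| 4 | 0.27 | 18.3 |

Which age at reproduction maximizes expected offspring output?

3

Expected offspring if breeding at age x = l(x) × m_x:
  age 2: 0.64 × 7.9 = 5.056
  age 3: 0.43 × 12.8 = 5.504
  age 4: 0.27 × 18.3 = 4.941
Maximum at age 3 (5.504).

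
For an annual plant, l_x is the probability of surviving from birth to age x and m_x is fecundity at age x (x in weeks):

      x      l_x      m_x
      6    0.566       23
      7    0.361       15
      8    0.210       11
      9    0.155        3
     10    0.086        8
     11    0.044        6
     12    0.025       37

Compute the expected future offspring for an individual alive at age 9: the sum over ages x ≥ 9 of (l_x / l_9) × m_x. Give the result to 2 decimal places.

l_9 = 0.155. Conditional survival from age 9 to x is l_x / l_9.
  x=9: (0.155/0.155) × 3 = 3.0000
  x=10: (0.086/0.155) × 8 = 4.4387
  x=11: (0.044/0.155) × 6 = 1.7032
  x=12: (0.025/0.155) × 37 = 5.9677
Sum = 3.0000 + 4.4387 + 1.7032 + 5.9677 = 15.1097

15.11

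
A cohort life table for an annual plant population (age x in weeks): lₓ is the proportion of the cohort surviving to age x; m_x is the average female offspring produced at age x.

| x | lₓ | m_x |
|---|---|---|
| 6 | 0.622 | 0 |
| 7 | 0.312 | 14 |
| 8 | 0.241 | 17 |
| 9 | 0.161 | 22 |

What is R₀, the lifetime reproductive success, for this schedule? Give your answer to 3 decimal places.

R₀ = Σ lₓ m_x:
  age 6: 0.622 × 0 = 0.0000
  age 7: 0.312 × 14 = 4.3680
  age 8: 0.241 × 17 = 4.0970
  age 9: 0.161 × 22 = 3.5420
R₀ = 0.0000 + 4.3680 + 4.0970 + 3.5420 = 12.0070

12.007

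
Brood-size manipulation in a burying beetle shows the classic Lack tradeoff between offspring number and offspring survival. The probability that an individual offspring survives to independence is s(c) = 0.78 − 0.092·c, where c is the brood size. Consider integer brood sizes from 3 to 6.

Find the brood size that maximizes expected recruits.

Expected recruits = c × s(c):
  c=3: 3 × 0.504 = 1.512
  c=4: 4 × 0.412 = 1.648
  c=5: 5 × 0.320 = 1.600
  c=6: 6 × 0.228 = 1.368
Maximum at c = 4 (1.648 recruits).

4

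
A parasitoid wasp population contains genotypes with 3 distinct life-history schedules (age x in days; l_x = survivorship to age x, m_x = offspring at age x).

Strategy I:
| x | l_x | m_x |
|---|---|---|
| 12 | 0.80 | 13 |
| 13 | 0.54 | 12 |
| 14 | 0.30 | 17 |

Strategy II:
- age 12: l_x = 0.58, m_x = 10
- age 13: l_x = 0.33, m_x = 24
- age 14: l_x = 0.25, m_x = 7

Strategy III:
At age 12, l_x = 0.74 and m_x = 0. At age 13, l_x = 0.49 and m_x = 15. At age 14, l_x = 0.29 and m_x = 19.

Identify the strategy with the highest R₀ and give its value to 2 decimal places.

Strategy I: R₀ = 0.80×13 + 0.54×12 + 0.30×17 = 21.9800
Strategy II: R₀ = 0.58×10 + 0.33×24 + 0.25×7 = 15.4700
Strategy III: R₀ = 0.74×0 + 0.49×15 + 0.29×19 = 12.8600
Highest R₀: strategy I with 21.9800.

21.98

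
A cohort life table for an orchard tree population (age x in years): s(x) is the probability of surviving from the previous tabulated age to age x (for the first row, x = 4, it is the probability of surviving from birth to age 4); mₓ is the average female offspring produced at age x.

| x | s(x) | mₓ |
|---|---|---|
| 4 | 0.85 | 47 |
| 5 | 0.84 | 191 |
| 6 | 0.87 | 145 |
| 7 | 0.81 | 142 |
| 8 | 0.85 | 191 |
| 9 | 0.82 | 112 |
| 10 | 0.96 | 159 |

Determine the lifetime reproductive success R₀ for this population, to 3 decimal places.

512.340

Survivorship from birth: l_x = s_4·s_5·…·s_x.
  l_4 = 0.85000
  l_5 = 0.71400
  l_6 = 0.62118
  l_7 = 0.50316
  l_8 = 0.42768
  l_9 = 0.35070
  l_10 = 0.33667
R₀ = Σ l_x mₓ:
  age 4: 0.85000 × 47 = 39.9500
  age 5: 0.71400 × 191 = 136.3740
  age 6: 0.62118 × 145 = 90.0711
  age 7: 0.50316 × 142 = 71.4487
  age 8: 0.42768 × 191 = 81.6869
  age 9: 0.35070 × 112 = 39.2784
  age 10: 0.33667 × 159 = 53.5305
R₀ = 39.9500 + 136.3740 + 90.0711 + 71.4487 + 81.6869 + 39.2784 + 53.5305 = 512.3396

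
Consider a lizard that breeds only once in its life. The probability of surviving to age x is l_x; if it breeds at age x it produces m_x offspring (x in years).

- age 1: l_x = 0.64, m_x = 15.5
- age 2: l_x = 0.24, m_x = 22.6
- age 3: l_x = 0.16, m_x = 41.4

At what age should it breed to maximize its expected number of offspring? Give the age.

Expected offspring if breeding at age x = l_x × m_x:
  age 1: 0.64 × 15.5 = 9.920
  age 2: 0.24 × 22.6 = 5.424
  age 3: 0.16 × 41.4 = 6.624
Maximum at age 1 (9.920).

1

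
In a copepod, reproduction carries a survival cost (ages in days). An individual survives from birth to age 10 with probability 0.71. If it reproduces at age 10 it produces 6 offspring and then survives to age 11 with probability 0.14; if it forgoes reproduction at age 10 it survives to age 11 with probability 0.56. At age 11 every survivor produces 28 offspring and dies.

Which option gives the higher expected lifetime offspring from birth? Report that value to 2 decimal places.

11.13

breed at age 10: R₀ = 0.71 × (6 + 0.14 × 28) = 0.71 × 9.9200 = 7.0432
delay to age 11: R₀ = 0.71 × (0.56 × 28) = 0.71 × 15.6800 = 11.1328
Higher: delay to age 11 (11.1328).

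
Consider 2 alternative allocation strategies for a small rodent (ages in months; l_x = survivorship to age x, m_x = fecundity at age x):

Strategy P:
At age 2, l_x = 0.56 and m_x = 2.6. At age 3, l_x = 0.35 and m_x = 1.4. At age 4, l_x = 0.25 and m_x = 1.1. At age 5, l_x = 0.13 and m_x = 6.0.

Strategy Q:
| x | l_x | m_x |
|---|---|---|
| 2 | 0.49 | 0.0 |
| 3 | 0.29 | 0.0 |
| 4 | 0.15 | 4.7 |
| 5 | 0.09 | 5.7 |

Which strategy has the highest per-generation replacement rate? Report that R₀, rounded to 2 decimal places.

3.00

Strategy P: R₀ = 0.56×2.6 + 0.35×1.4 + 0.25×1.1 + 0.13×6.0 = 3.0010
Strategy Q: R₀ = 0.49×0.0 + 0.29×0.0 + 0.15×4.7 + 0.09×5.7 = 1.2180
Highest R₀: strategy P with 3.0010.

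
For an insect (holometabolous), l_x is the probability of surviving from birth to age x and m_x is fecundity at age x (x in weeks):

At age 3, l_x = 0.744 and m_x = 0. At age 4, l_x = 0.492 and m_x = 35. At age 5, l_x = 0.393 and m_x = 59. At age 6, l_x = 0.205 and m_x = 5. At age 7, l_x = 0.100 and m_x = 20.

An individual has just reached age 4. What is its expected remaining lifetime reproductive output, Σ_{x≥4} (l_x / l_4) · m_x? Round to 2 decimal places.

l_4 = 0.492. Conditional survival from age 4 to x is l_x / l_4.
  x=4: (0.492/0.492) × 35 = 35.0000
  x=5: (0.393/0.492) × 59 = 47.1280
  x=6: (0.205/0.492) × 5 = 2.0833
  x=7: (0.100/0.492) × 20 = 4.0650
Sum = 35.0000 + 47.1280 + 2.0833 + 4.0650 = 88.2764

88.28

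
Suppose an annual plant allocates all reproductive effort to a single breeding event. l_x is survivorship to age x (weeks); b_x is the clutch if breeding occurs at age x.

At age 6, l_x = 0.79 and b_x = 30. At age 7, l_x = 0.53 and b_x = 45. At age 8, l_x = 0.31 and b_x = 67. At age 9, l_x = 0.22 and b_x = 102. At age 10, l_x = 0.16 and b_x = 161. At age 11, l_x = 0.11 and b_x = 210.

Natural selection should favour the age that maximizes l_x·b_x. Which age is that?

Expected offspring if breeding at age x = l_x × b_x:
  age 6: 0.79 × 30 = 23.700
  age 7: 0.53 × 45 = 23.850
  age 8: 0.31 × 67 = 20.770
  age 9: 0.22 × 102 = 22.440
  age 10: 0.16 × 161 = 25.760
  age 11: 0.11 × 210 = 23.100
Maximum at age 10 (25.760).

10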